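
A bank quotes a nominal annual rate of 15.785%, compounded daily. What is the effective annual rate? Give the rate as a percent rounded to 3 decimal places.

EAR = (1 + 15.785%/365)^365 − 1 = (1 + 0.000432466)^365 − 1.
(1 + 0.000432466)^365 ≈ 1.170951, so EAR ≈ 17.09506%.

17.095%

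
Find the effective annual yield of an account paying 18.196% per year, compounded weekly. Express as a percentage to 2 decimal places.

19.92%

One year is 52 periods at 0.00349923 each: (1 + 0.00349923)^52 ≈ 1.199185.
EAR = 1.199185 − 1 ≈ 19.91853%.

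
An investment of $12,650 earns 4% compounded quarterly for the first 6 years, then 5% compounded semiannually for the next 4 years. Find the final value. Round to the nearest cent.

$19,570.16

Phase 1: 12,650·(1 + 0.01)^24 ≈ 16,062.1433.
Phase 2: 16,062.1433·(1 + 0.025)^8 ≈ 19,570.1619.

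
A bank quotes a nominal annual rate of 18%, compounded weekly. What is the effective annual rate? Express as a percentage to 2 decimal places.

19.68%

EAR = (1 + 18%/52)^52 − 1 = (1 + 0.00346154)^52 − 1.
(1 + 0.00346154)^52 ≈ 1.196845, so EAR ≈ 19.68453%.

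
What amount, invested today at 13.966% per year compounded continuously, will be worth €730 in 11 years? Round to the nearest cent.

€157.08

P = A·e^(−rt) = 730·e^(−1.53626).
e^(−1.53626) ≈ 0.215184388, so P ≈ 157.0846.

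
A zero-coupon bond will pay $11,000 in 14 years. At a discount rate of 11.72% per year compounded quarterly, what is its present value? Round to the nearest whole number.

Periodic rate = 11.72%/4 = 0.0293; 56 periods.
P = 11,000/(1 + 0.0293)^56 ≈ 11,000/5.0390709754 ≈ 2,182.9421.

$2,183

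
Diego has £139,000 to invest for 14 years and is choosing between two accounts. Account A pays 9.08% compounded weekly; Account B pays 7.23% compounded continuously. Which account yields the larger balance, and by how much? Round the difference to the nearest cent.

A: (1 + 0.0908/52)^728 ≈ 3.56117816348, so 139,000 × 3.56117816348 ≈ 495,003.7647.
B: e^(0.0723·14) = e^1.0122 ≈ 2.75164798648, so 139,000 × 2.75164798648 ≈ 382,479.0701.
Difference ≈ 112,524.6946 in favor of A.

Account A, by £112,524.69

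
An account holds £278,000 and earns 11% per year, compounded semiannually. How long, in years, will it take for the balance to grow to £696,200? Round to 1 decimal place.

(1 + 0.055)^(2t) = 696,200/278,000 = 2.5043.
2t·ln(1 + 0.055) = ln(2.5043); 2t = 0.91802/0.0535408 ≈ 17.1461.
t ≈ 8.5731 years.

8.6 years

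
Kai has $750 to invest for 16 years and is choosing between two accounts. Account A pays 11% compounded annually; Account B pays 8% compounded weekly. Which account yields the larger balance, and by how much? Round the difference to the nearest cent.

Account A, by $1,288.34

Account A growth factor: (1 + 0.11)^16 ≈ 5.310894332; balance ≈ 3,983.1707.
Account B growth factor: (1 + 0.08/52)^832 ≈ 3.593103786; balance ≈ 2,694.8278.
Account A is larger by 1,288.3429.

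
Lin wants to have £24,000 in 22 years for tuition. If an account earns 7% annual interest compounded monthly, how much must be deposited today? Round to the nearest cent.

£5,168.22

Growth factor = (1 + 0.07/12)^264 ≈ 4.6437662317.
P = 24,000/4.6437662317 ≈ 5,168.2188.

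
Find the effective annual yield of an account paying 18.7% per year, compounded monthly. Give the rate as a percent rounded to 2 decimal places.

One year is 12 periods at 0.0155833 each: (1 + 0.0155833)^12 ≈ 1.20389.
EAR = 1.20389 − 1 ≈ 20.38899%.

20.39%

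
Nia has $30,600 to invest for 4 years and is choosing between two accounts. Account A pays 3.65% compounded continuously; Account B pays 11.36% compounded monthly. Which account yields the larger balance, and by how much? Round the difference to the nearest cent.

Account B, by $12,688.86

Account A growth factor: e^(0.0365·4) = e^0.146 ≈ 1.1571961881; balance ≈ 35,410.2034.
Account B growth factor: (1 + 0.1136/12)^48 ≈ 1.5718647474; balance ≈ 48,099.0613.
Account B is larger by 12,688.8579.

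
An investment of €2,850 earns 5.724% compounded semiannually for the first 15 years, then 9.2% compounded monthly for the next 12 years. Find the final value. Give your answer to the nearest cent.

Phase 1: 2,850·(1 + 0.02862)^30 ≈ 6,644.9817.
Phase 2: 6,644.9817·(1 + 0.092/12)^144 ≈ 19,958.4267.

€19,958.43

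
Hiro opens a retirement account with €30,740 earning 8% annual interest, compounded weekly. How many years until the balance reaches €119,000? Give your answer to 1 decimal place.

(1 + 0.00153846)^(52t) = 119,000/30,740 = 3.8712.
52t·ln(1 + 0.00153846) = ln(3.8712); 52t = 1.3536/0.00153728 ≈ 880.4898.
t ≈ 16.9325 years.

16.9 years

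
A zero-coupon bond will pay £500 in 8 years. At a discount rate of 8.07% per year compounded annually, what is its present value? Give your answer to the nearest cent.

Annual rate = 8.07% = 0.0807; 8 periods.
P = 500/(1 + 0.0807)^8 ≈ 500/1.86054943 ≈ 268.7378.

£268.74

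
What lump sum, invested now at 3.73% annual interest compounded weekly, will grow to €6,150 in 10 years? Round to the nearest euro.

€4,236

Periodic rate = 3.73%/52 = 0.000717308; 520 periods.
P = 6,150/(1 + 0.0373/52)^520 ≈ 6,150/1.451890189 ≈ 4,235.8575.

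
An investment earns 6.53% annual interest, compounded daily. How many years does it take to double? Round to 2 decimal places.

10.62 years

(1 + 0.000178904)^(365t) = 2.
365t = ln 2 / ln(1 + 0.000178904) ≈ 0.69315/0.000178888 ≈ 3874.7527.
t ≈ 10.6158.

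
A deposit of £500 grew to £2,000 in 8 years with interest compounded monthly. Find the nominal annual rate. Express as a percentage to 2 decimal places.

The 96-period growth factor is 2,000/500 = 4.
r/12 = 4^(1/96) − 1 ≈ 0.0145453, so r ≈ 12·0.0145453 = 17.45440%.

17.45%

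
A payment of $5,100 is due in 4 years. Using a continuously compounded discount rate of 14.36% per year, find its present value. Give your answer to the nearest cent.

$2,871.52

P = A·e^(−rt) = 5,100·e^(−0.5744).
e^(−0.5744) ≈ 0.563042593, so P ≈ 2,871.5172.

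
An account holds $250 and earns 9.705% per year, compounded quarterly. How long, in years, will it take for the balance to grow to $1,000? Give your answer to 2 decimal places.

14.46 years

We need (1 + 0.0242625)^(4t) = 4, so 4t = ln 4 / ln 1.024263 ≈ 57.8277.
t ≈ 57.8277/4 = 14.4569 years.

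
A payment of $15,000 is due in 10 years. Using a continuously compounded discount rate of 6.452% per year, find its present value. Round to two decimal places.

P = A·e^(−rt) = 15,000·e^(−0.6452).
e^(−0.6452) ≈ 0.52455762009, so P ≈ 7,868.3643.

$7,868.36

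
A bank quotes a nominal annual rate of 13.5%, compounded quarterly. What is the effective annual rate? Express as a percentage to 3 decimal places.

One year is 4 periods at 0.03375 each: (1 + 0.03375)^4 ≈ 1.141989.
EAR = 1.141989 − 1 ≈ 14.19894%.

14.199%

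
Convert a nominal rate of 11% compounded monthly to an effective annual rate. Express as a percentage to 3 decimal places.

EAR = (1 + 11%/12)^12 − 1 = (1 + 0.00916667)^12 − 1.
(1 + 0.00916667)^12 ≈ 1.115719, so EAR ≈ 11.57188%.

11.572%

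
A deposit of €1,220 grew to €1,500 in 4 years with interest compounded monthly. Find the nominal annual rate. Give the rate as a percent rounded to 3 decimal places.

The 48-period growth factor is 1,500/1,220 = 1.22951.
r/12 = 1.22951^(1/48) − 1 ≈ 0.00431374, so r ≈ 12·0.00431374 = 5.17649%.

5.176%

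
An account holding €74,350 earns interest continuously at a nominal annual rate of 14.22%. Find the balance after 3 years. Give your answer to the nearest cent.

€113,907.15

A = P·e^(rt) = 74,350·e^(0.1422·3) = 74,350·e^0.4266.
e^0.4266 ≈ 1.53203972326, so A ≈ 113,907.1534.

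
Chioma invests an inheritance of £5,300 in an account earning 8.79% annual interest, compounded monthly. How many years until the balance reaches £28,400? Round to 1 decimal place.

We need (1 + 0.007325)^(12t) = 5.3585, so 12t = ln 5.3585 / ln 1.007325 ≈ 230.0100.
t ≈ 230.0100/12 = 19.1675 years.

19.2 years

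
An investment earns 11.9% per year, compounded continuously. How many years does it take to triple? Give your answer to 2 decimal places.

9.23 years

e^(0.119t) = 3, so 0.119t = ln 3 ≈ 1.0986.
t ≈ 1.0986/0.119 ≈ 9.2320.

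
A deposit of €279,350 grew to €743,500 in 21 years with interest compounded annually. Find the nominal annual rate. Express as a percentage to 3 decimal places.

4.772%

(1 + r)^21 = 743,500/279,350 = 2.66154.
1 + r = 2.66154^(1/21) ≈ 1.047718, so r ≈ 0.047718.
r ≈ 4.77180%.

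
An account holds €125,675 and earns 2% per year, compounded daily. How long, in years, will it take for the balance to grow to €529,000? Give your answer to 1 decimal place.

71.9 years

(1 + 0.0000547945)^(365t) = 529,000/125,675 = 4.2093.
365t·ln(1 + 0.0000547945) = ln(4.2093); 365t = 1.4373/5.4793e-05 ≈ 26231.2469.
t ≈ 71.8664 years.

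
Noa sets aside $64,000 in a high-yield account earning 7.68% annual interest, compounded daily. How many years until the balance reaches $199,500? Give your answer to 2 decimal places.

(1 + 0.000210411)^(365t) = 199,500/64,000 = 3.1172.
365t·ln(1 + 0.000210411) = ln(3.1172); 365t = 1.1369/0.000210389 ≈ 5403.9522.
t ≈ 14.8053 years.

14.81 years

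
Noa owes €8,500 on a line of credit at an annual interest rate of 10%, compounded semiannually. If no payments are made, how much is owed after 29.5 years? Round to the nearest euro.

€151,212

Growth factor = (1 + 0.05)^59 ≈ 17.7897008515.
A ≈ 8,500 × 17.7897008515 ≈ 151,212.4572.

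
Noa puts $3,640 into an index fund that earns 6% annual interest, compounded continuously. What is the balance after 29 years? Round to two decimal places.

$20,738.33

A = P·e^(rt) = 3,640·e^(0.06·29) = 3,640·e^1.74.
e^1.74 ≈ 5.6973434227, so A ≈ 20,738.3301.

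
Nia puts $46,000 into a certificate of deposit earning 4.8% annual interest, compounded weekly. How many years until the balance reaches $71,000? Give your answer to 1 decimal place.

(1 + 0.000923077)^(52t) = 71,000/46,000 = 1.5435.
52t·ln(1 + 0.000923077) = ln(1.5435); 52t = 0.43404/0.000922651 ≈ 470.4253.
t ≈ 9.0466 years.

9.0 years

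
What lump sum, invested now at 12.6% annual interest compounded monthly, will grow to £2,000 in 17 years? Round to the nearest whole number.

£237

Periodic rate = 12.6%/12 = 0.0105; 204 periods.
P = 2,000/(1 + 0.0105)^204 ≈ 2,000/8.421875979 ≈ 237.4768.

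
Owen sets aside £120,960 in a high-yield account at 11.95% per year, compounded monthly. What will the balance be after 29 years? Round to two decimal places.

£3,804,037.64

Periodic rate = 11.95%/12 = 0.00995833; periods = 12·29 = 348.
A = 120,960·(1 + 0.1195/12)^348 ≈ 120,960·31.44872384695 ≈ 3,804,037.6365.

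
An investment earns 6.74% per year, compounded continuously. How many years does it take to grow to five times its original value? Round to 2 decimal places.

e^(0.0674t) = 5, so 0.0674t = ln 5 ≈ 1.6094.
t ≈ 1.6094/0.0674 ≈ 23.8789.

23.88 years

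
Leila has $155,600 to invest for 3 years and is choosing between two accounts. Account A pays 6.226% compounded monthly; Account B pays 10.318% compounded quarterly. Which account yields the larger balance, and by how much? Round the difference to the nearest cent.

A: (1 + 0.06226/12)^36 ≈ 1.20478018476, so 155,600 × 1.20478018476 ≈ 187,463.7967.
B: (1 + 0.025795)^12 ≈ 1.35745966625, so 155,600 × 1.35745966625 ≈ 211,220.7241.
Difference ≈ 23,756.9273 in favor of B.

Account B, by $23,756.93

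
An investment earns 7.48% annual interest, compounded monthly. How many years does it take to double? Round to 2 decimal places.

(1 + 0.00623333)^(12t) = 2.
12t = ln 2 / ln(1 + 0.00623333) ≈ 0.69315/0.00621399 ≈ 111.5463.
t ≈ 9.2955.

9.30 years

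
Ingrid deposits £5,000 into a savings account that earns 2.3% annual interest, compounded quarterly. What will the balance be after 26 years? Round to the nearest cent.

£9,076.83

Periodic rate = 2.3%/4 = 0.00575; periods = 4·26 = 104.
A = 5,000·(1 + 0.00575)^104 ≈ 5,000·1.815366385 ≈ 9,076.8319.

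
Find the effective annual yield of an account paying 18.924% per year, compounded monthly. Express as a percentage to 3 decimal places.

One year is 12 periods at 0.01577 each: (1 + 0.01577)^12 ≈ 1.206548.
EAR = 1.206548 − 1 ≈ 20.65479%.

20.655%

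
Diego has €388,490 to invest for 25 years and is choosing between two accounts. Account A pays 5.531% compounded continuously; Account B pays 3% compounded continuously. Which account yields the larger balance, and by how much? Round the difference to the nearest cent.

Account A, by €726,028.62

A: e^(0.05531·25) = e^1.38275 ≈ 3.985847650854, so 388,490 × 3.985847650854 ≈ 1,548,461.9539.
B: e^(0.03·25) = e^0.75 ≈ 2.11700001661, so 388,490 × 2.11700001661 ≈ 822,433.3365.
Difference ≈ 726,028.6174 in favor of A.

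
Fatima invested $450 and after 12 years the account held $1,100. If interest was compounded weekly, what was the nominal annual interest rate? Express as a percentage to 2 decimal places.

7.45%

(1 + r/52)^624 = 1,100/450 = 2.44444.
1 + r/52 = 2.44444^(1/624) ≈ 1.001433, so r/52 ≈ 0.00143343.
r ≈ 52·0.00143343 = 7.45382%.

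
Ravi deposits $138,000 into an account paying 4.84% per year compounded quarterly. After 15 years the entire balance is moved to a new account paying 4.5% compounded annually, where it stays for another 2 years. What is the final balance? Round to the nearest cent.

After 15 years at 4.84%: 138,000 × 2.05781103355 ≈ 283,977.9226.
Then 2 years at 4.5%: 283,977.9226 × 1.092025 ≈ 310,110.9910.

$310,110.99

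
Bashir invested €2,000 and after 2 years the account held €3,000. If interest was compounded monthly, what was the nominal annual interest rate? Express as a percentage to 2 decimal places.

20.45%

(1 + r/12)^24 = 3,000/2,000 = 1.5.
1 + r/12 = 1.5^(1/24) ≈ 1.017038, so r/12 ≈ 0.0170379.
r ≈ 12·0.0170379 = 20.44548%.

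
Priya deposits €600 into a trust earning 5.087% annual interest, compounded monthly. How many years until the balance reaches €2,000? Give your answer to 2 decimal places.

23.72 years

We need (1 + 0.00423917)^(12t) = 3.3333, so 12t = ln 3.3333 / ln 1.004239 ≈ 284.6132.
t ≈ 284.6132/12 = 23.7178 years.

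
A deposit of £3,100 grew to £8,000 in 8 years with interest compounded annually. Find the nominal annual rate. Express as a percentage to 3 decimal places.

The 8-period growth factor is 8,000/3,100 = 2.58065.
r = 2.58065^(1/8) − 1 ≈ 0.125812, i.e. 12.58124%.

12.581%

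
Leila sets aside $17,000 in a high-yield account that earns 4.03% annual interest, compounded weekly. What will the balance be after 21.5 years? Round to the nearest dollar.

Periodic rate = 4.03%/52 = 0.000775; periods = 52·21.5 = 1118.
A = 17,000·(1 + 0.000775)^1118 ≈ 17,000·2.3776543251 ≈ 40,420.1235.

$40,420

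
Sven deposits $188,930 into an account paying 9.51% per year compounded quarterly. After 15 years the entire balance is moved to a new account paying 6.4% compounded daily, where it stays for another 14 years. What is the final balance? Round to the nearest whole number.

Phase 1: 188,930·(1 + 0.023775)^60 ≈ 773,699.1715.
Phase 2: 773,699.1715·(1 + 0.064/365)^5110 ≈ 1,895,247.2549.

$1,895,247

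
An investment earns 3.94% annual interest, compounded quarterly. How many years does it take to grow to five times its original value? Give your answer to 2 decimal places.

41.05 years

(1 + 0.00985)^(4t) = 5.
4t = ln 5 / ln(1 + 0.00985) ≈ 1.6094/0.0098018 ≈ 164.1981.
t ≈ 41.0495.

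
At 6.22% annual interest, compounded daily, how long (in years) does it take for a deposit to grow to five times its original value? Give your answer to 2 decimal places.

(1 + 0.000170411)^(365t) = 5.
365t = ln 5 / ln(1 + 0.000170411) ≈ 1.6094/0.000170396 ≈ 9445.2555.
t ≈ 25.8774.

25.88 years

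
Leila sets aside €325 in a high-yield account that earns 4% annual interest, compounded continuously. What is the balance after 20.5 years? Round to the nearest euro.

€738

A = P·e^(rt) = 325·e^(0.04·20.5) = 325·e^0.82.
e^0.82 ≈ 2.27049984, so A ≈ 737.9124.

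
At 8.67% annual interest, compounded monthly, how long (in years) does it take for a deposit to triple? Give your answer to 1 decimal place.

(1 + 0.007225)^(12t) = 3.
12t = ln 3 / ln(1 + 0.007225) ≈ 1.0986/0.00719902 ≈ 152.6057.
t ≈ 12.7171.

12.7 years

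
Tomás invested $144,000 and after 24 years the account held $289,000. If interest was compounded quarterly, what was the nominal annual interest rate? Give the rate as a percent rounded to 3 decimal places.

(1 + r/4)^96 = 289,000/144,000 = 2.00694.
1 + r/4 = 2.00694^(1/96) ≈ 1.007283, so r/4 ≈ 0.00728278.
r ≈ 4·0.00728278 = 2.91311%.

2.913%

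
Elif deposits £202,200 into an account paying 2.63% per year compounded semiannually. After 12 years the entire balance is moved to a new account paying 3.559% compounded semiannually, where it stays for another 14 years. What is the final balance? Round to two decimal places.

After 12 years at 2.63%: 202,200 × 1.3682642201 ≈ 276,663.0253.
Then 14 years at 3.559%: 276,663.0253 × 1.63865966937 ≈ 453,356.5416.

£453,356.54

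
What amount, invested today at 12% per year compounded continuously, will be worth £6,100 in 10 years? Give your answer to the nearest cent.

P = A·e^(−rt) = 6,100·e^(−1.2).
e^(−1.2) ≈ 0.3011942119, so P ≈ 1,837.2847.

£1,837.28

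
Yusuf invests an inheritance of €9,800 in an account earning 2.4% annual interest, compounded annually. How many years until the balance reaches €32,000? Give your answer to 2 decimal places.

We need (1 + 0.024)^t = 3.2653, so t = ln 3.2653 / ln 1.024 ≈ 49.8957.

49.90 years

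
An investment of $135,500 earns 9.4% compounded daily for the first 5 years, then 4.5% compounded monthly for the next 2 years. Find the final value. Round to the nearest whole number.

$237,162

Phase 1: 135,500·(1 + 0.094/365)^1825 ≈ 216,786.0950.
Phase 2: 216,786.0950·(1 + 0.00375)^24 ≈ 237,161.8456.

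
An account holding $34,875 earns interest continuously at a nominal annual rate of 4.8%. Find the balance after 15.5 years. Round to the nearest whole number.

A = P·e^(rt) = 34,875·e^(0.048·15.5) = 34,875·e^0.744.
e^0.744 ≈ 2.1043360464, so A ≈ 73,388.7196.

$73,389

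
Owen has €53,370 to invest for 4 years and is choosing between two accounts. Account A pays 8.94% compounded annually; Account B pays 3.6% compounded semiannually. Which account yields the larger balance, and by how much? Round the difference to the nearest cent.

Account A, by €13,613.09

Account A growth factor: (1 + 0.0894)^4 ≈ 1.4084761058; balance ≈ 75,170.3698.
Account B growth factor: (1 + 0.018)^8 ≈ 1.1534060471; balance ≈ 61,557.2807.
Account A is larger by 13,613.0890.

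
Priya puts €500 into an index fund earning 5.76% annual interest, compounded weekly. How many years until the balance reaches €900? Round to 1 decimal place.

(1 + 0.00110769)^(52t) = 900/500 = 1.8.
52t·ln(1 + 0.00110769) = ln(1.8); 52t = 0.58779/0.00110708 ≈ 530.9346.
t ≈ 10.2103 years.

10.2 years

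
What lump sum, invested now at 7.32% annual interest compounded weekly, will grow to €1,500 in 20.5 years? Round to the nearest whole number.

Growth factor = (1 + 0.0732/52)^1066 ≈ 4.479649464.
P = 1,500/4.479649464 ≈ 334.8476.

€335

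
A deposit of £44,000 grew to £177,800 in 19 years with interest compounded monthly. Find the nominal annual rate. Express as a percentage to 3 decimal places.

(1 + r/12)^228 = 177,800/44,000 = 4.04091.
1 + r/12 = 4.04091^(1/228) ≈ 1.006144, so r/12 ≈ 0.00614366.
r ≈ 12·0.00614366 = 7.37239%.

7.372%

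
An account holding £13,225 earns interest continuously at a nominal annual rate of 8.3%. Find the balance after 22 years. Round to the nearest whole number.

£82,114

A = P·e^(rt) = 13,225·e^(0.083·22) = 13,225·e^1.826.
e^1.826 ≈ 6.2090009166, so A ≈ 82,114.0371.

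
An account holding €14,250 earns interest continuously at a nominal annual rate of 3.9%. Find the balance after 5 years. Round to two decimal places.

A = P·e^(rt) = 14,250·e^(0.039·5) = 14,250·e^0.195.
e^0.195 ≈ 1.2153109865, so A ≈ 17,318.1816.

€17,318.18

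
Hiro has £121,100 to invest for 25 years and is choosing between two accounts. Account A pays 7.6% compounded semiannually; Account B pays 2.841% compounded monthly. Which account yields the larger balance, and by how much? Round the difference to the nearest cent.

Account A growth factor: (1 + 0.038)^50 ≈ 6.45457535815; balance ≈ 781,649.0759.
Account B growth factor: (1 + 0.0023675)^300 ≈ 2.03279270873; balance ≈ 246,171.1970.
Account A is larger by 535,477.8788.

Account A, by £535,477.88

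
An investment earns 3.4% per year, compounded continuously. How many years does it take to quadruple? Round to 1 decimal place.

40.8 years

e^(0.034t) = 4, so 0.034t = ln 4 ≈ 1.3863.
t ≈ 1.3863/0.034 ≈ 40.7734.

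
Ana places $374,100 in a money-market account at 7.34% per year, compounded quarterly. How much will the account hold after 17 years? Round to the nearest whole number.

Periodic rate = 7.34%/4 = 0.01835; periods = 4·17 = 68.
A = 374,100·(1 + 0.01835)^68 ≈ 374,100·3.443504109765 ≈ 1,288,214.8875.

$1,288,215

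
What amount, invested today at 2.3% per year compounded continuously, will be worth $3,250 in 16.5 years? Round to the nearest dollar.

P = A·e^(−rt) = 3,250·e^(−0.3795).
e^(−0.3795) ≈ 0.6842034254, so P ≈ 2,223.6611.

$2,224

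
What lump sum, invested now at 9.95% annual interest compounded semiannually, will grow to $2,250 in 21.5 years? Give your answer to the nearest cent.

Periodic rate = 9.95%/2 = 0.04975; 43 periods.
P = 2,250/(1 + 0.04975)^43 ≈ 2,250/8.066645698 ≈ 278.9263.

$278.93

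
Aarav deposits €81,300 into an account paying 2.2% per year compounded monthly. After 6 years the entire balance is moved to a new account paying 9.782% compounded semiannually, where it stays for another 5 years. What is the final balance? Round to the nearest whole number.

Phase 1: 81,300·(1 + 0.022/12)^72 ≈ 92,760.8953.
Phase 2: 92,760.8953·(1 + 0.04891)^10 ≈ 149,536.4927.

€149,536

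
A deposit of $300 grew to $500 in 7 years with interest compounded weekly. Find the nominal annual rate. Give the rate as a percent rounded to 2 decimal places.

7.30%

(1 + r/52)^364 = 500/300 = 1.66667.
1 + r/52 = 1.66667^(1/364) ≈ 1.001404, so r/52 ≈ 0.00140435.
r ≈ 52·0.00140435 = 7.30263%.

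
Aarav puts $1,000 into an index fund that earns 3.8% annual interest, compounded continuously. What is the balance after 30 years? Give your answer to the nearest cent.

A = P·e^(rt) = 1,000·e^(0.038·30) = 1,000·e^1.14.
e^1.14 ≈ 3.126768365, so A ≈ 3,126.7684.

$3,126.77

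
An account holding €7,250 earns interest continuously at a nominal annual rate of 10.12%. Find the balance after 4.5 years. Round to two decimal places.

€11,431.83

A = P·e^(rt) = 7,250·e^(0.1012·4.5) = 7,250·e^0.4554.
e^0.4554 ≈ 1.5768039785, so A ≈ 11,431.8288.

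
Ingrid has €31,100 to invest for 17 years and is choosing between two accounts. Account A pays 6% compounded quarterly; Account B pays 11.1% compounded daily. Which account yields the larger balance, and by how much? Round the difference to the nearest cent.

Account B, by €119,591.27

Account A growth factor: (1 + 0.015)^68 ≈ 2.7522689647; balance ≈ 85,595.5648.
Account B growth factor: (1 + 0.111/365)^6205 ≈ 6.5976473988; balance ≈ 205,186.8341.
Account B is larger by 119,591.2693.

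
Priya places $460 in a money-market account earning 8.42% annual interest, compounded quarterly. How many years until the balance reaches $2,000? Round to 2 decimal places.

(1 + 0.02105)^(4t) = 2,000/460 = 4.3478.
4t·ln(1 + 0.02105) = ln(4.3478); 4t = 1.4697/0.0208315 ≈ 70.5506.
t ≈ 17.6377 years.

17.64 years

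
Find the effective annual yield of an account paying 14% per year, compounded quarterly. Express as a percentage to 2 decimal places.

One year is 4 periods at 0.035 each: (1 + 0.035)^4 ≈ 1.147523.
EAR = 1.147523 − 1 ≈ 14.75230%.

14.75%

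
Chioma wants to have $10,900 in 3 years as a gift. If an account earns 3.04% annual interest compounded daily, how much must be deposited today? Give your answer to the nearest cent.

$9,949.94

Growth factor = (1 + 0.0304/365)^1095 ≈ 1.0954839206.
P = 10,900/1.0954839206 ≈ 9,949.9407.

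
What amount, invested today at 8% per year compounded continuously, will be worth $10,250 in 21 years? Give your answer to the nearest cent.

$1,910.33

P = A·e^(−rt) = 10,250·e^(−1.68).
e^(−1.68) ≈ 0.18637397604, so P ≈ 1,910.3333.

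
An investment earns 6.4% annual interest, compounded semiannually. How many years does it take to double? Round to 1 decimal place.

(1 + 0.032)^(2t) = 2.
2t = ln 2 / ln(1 + 0.032) ≈ 0.69315/0.0314987 ≈ 22.0056.
t ≈ 11.0028.

11.0 years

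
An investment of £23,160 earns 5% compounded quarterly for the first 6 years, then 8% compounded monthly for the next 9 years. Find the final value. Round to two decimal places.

£63,954.87

Phase 1: 23,160·(1 + 0.0125)^24 ≈ 31,204.6503.
Phase 2: 31,204.6503·(1 + 0.08/12)^108 ≈ 63,954.8743.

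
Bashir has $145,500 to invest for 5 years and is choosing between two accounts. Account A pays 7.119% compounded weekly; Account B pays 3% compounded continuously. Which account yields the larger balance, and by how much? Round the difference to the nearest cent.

Account A growth factor: (1 + 0.07119/52)^260 ≈ 1.42718870331; balance ≈ 207,655.9563.
Account B growth factor: e^(0.03·5) = e^0.15 ≈ 1.16183424273; balance ≈ 169,046.8823.
Account A is larger by 38,609.0740.

Account A, by $38,609.07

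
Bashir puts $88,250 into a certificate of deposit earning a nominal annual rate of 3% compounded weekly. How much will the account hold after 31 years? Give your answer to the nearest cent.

$223,610.46

Growth factor = (1 + 0.03/52)^1612 ≈ 2.53382959931.
A ≈ 88,250 × 2.53382959931 ≈ 223,610.4621.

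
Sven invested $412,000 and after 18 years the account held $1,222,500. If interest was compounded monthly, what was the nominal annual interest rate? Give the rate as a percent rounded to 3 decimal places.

The 216-period growth factor is 1,222,500/412,000 = 2.96723.
r/12 = 2.96723^(1/216) − 1 ≈ 0.00504802, so r ≈ 12·0.00504802 = 6.05763%.

6.058%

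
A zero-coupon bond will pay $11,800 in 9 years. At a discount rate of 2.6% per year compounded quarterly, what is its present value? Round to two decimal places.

Growth factor = (1 + 0.0065)^36 ≈ 1.2626879969.
P = 11,800/1.2626879969 ≈ 9,345.1431.

$9,345.14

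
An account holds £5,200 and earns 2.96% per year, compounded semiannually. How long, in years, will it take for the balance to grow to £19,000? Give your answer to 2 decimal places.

We need (1 + 0.0148)^(2t) = 3.6538, so 2t = ln 3.6538 / ln 1.0148 ≈ 88.1990.
t ≈ 88.1990/2 = 44.0995 years.

44.10 years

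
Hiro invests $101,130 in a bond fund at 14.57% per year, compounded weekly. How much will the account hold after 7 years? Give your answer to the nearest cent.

$280,025.49

Growth factor = (1 + 0.1457/52)^364 ≈ 2.7689656052.
A ≈ 101,130 × 2.7689656052 ≈ 280,025.4917.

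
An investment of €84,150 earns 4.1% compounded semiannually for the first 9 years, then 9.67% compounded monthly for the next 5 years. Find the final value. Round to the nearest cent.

After 9 years at 4.1%: 84,150 × 1.44090106693 ≈ 121,251.8248.
Then 5 years at 9.67%: 121,251.8248 × 1.61860116965 ≈ 196,258.3454.

€196,258.35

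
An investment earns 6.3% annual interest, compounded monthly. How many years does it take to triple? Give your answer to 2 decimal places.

(1 + 0.00525)^(12t) = 3.
12t = ln 3 / ln(1 + 0.00525) ≈ 1.0986/0.00523627 ≈ 209.8083.
t ≈ 17.4840.

17.48 years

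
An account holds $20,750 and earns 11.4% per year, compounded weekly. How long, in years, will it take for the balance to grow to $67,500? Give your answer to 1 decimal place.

(1 + 0.00219231)^(52t) = 67,500/20,750 = 3.253.
52t·ln(1 + 0.00219231) = ln(3.253); 52t = 1.1796/0.00218991 ≈ 538.6442.
t ≈ 10.3585 years.

10.4 years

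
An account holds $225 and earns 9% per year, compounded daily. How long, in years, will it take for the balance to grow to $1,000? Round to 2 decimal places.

16.58 years

(1 + 0.000246575)^(365t) = 1,000/225 = 4.4444.
365t·ln(1 + 0.000246575) = ln(4.4444); 365t = 1.4917/0.000246545 ≈ 6050.2350.
t ≈ 16.5760 years.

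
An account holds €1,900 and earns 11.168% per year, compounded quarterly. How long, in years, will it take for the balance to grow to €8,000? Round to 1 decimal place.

(1 + 0.02792)^(4t) = 8,000/1,900 = 4.2105.
4t·ln(1 + 0.02792) = ln(4.2105); 4t = 1.4376/0.0275373 ≈ 52.2050.
t ≈ 13.0513 years.

13.1 years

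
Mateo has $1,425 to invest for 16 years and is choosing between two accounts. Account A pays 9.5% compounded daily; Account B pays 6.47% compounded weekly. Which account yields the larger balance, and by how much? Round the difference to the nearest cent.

Account A, by $2,504.38

Account A growth factor: (1 + 0.095/365)^5840 ≈ 4.571321018; balance ≈ 6,514.1325.
Account B growth factor: (1 + 0.0647/52)^832 ≈ 2.813858069; balance ≈ 4,009.7477.
Account A is larger by 2,504.3847.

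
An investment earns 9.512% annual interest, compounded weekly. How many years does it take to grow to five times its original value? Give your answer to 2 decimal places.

(1 + 0.00182923)^(52t) = 5.
52t = ln 5 / ln(1 + 0.00182923) ≈ 1.6094/0.00182756 ≈ 880.6486.
t ≈ 16.9355.

16.94 years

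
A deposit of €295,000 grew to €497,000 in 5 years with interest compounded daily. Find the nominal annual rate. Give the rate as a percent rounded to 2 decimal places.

10.43%

The 1825-period growth factor is 497,000/295,000 = 1.68475.
r/365 = 1.68475^(1/1825) − 1 ≈ 0.000285857, so r ≈ 365·0.000285857 = 10.43378%.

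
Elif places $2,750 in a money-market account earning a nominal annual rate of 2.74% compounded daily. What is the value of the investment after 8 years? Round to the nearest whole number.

Periodic rate = 2.74%/365 = 0.0000750685; periods = 365·8 = 2920.
A = 2,750·(1 + 0.0274/365)^2920 ≈ 2,750·1.245070024 ≈ 3,423.9426.

$3,424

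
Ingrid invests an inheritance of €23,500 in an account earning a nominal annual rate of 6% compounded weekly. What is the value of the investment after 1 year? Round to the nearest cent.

Periodic rate = 6%/52 = 0.00115385; periods = 52·1 = 52.
A = 23,500·(1 + 0.06/52)^52 ≈ 23,500·1.0617998195 ≈ 24,952.2958.

€24,952.30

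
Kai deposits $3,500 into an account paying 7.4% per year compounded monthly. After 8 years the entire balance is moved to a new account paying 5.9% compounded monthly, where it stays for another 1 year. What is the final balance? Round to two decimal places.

$6,697.94

After 8 years at 7.4%: 3,500 × 1.804317017 ≈ 6,315.1096.
Then 1 years at 5.9%: 6,315.1096 × 1.060621898 ≈ 6,697.9435.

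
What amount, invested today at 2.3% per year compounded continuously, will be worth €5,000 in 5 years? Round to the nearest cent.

€4,456.83

P = A·e^(−rt) = 5,000·e^(−0.115).
e^(−0.115) ≈ 0.8913661439, so P ≈ 4,456.8307.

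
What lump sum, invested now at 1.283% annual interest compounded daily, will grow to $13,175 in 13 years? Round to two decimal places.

Periodic rate = 1.283%/365 = 0.0000351507; 4745 periods.
P = 13,175/(1 + 0.01283/365)^4745 ≈ 13,175/1.1815026596 ≈ 11,151.0540.

$11,151.05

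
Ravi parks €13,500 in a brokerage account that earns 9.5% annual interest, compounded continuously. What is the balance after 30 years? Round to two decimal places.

A = P·e^(rt) = 13,500·e^(0.095·30) = 13,500·e^2.85.
e^2.85 ≈ 17.2877818406, so A ≈ 233,385.0548.

€233,385.05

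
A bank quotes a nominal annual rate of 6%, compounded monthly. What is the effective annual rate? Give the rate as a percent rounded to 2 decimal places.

6.17%

EAR = (1 + 6%/12)^12 − 1 = (1 + 0.005)^12 − 1.
(1 + 0.005)^12 ≈ 1.061678, so EAR ≈ 6.16778%.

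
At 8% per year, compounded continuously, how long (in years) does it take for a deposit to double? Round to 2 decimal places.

8.66 years

e^(0.08t) = 2, so 0.08t = ln 2 ≈ 0.69315.
t ≈ 0.69315/0.08 ≈ 8.6643.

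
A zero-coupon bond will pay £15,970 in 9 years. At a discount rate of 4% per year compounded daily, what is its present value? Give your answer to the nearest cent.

Periodic rate = 4%/365 = 0.000109589; 3285 periods.
P = 15,970/(1 + 0.04/365)^3285 ≈ 15,970/1.433301143 ≈ 11,142.1107.

£11,142.11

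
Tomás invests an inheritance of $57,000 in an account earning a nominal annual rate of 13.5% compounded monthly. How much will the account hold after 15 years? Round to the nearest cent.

Growth factor = (1 + 0.01125)^180 ≈ 7.49093850166.
A ≈ 57,000 × 7.49093850166 ≈ 426,983.4946.

$426,983.49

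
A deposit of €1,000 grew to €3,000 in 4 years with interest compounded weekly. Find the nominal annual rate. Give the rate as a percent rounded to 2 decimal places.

(1 + r/52)^208 = 3,000/1,000 = 3.
1 + r/52 = 3^(1/208) ≈ 1.005296, so r/52 ≈ 0.00529576.
r ≈ 52·0.00529576 = 27.53797%.

27.54%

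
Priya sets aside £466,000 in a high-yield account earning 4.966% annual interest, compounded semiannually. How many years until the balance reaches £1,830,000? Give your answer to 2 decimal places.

27.89 years

(1 + 0.02483)^(2t) = 1,830,000/466,000 = 3.927.
2t·ln(1 + 0.02483) = ln(3.927); 2t = 1.3679/0.0245267 ≈ 55.7712.
t ≈ 27.8856 years.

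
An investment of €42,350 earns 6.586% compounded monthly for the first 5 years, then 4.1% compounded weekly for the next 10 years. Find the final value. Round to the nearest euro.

After 5 years at 6.586%: 42,350 × 1.3887438572 ≈ 58,813.3024.
Then 10 years at 4.1%: 58,813.3024 × 1.5065743788 ≈ 88,606.6145.

€88,607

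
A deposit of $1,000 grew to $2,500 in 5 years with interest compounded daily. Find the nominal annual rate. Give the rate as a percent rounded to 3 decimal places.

The 1825-period growth factor is 2,500/1,000 = 2.5.
r/365 = 2.5^(1/1825) − 1 ≈ 0.000502203, so r ≈ 365·0.000502203 = 18.33042%.

18.330%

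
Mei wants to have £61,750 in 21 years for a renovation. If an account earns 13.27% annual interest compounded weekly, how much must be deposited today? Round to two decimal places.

£3,818.83

Periodic rate = 13.27%/52 = 0.00255192; 1092 periods.
P = 61,750/(1 + 0.1327/52)^1092 ≈ 61,750/16.169881024 ≈ 3,818.8283.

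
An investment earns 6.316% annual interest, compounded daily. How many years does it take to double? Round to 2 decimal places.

(1 + 0.000173041)^(365t) = 2.
365t = ln 2 / ln(1 + 0.000173041) ≈ 0.69315/0.000173026 ≈ 4006.0261.
t ≈ 10.9754.

10.98 years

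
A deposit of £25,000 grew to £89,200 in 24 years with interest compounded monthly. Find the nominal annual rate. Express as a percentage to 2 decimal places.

(1 + r/12)^288 = 89,200/25,000 = 3.568.
1 + r/12 = 3.568^(1/288) ≈ 1.004426, so r/12 ≈ 0.00442645.
r ≈ 12·0.00442645 = 5.31174%.

5.31%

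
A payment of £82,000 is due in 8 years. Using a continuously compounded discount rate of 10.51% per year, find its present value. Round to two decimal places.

P = A·e^(−rt) = 82,000·e^(−0.8408).
e^(−0.8408) ≈ 0.43136529312, so P ≈ 35,371.9540.

£35,371.95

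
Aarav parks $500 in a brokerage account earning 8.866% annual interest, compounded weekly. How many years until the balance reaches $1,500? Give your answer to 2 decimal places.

(1 + 0.001705)^(52t) = 1,500/500 = 3.
52t·ln(1 + 0.001705) = ln(3); 52t = 1.0986/0.00170355 ≈ 644.8965.
t ≈ 12.4019 years.

12.40 years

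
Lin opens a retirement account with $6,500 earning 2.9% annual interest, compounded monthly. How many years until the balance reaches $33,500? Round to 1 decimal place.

56.6 years

We need (1 + 0.00241667)^(12t) = 5.1538, so 12t = ln 5.1538 / ln 1.002417 ≈ 679.3340.
t ≈ 679.3340/12 = 56.6112 years.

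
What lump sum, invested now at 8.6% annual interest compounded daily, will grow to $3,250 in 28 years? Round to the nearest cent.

Periodic rate = 8.6%/365 = 0.000235616; 10220 periods.
P = 3,250/(1 + 0.086/365)^10220 ≈ 3,250/11.10856422 ≈ 292.5671.

$292.57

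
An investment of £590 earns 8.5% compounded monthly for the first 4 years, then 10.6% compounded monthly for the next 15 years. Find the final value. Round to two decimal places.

Phase 1: 590·(1 + 0.085/12)^48 ≈ 827.9262.
Phase 2: 827.9262·(1 + 0.106/12)^180 ≈ 4,031.6968.

£4,031.70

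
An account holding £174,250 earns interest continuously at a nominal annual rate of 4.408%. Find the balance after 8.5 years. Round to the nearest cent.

A = P·e^(rt) = 174,250·e^(0.04408·8.5) = 174,250·e^0.37468.
e^0.37468 ≈ 1.45452589185, so A ≈ 253,451.1367.

£253,451.14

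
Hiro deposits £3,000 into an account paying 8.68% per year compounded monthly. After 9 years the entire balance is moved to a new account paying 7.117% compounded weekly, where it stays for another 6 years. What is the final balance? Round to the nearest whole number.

Phase 1: 3,000·(1 + 0.0868/12)^108 ≈ 6,533.8771.
Phase 2: 6,533.8771·(1 + 0.07117/52)^312 ≈ 10,011.4411.

£10,011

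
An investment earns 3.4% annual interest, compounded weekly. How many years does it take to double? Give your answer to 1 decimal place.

20.4 years

(1 + 0.000653846)^(52t) = 2.
52t = ln 2 / ln(1 + 0.000653846) ≈ 0.69315/0.000653632 ≈ 1060.4540.
t ≈ 20.3933.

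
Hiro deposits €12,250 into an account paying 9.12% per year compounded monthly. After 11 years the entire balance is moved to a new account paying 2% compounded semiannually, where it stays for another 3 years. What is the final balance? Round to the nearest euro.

€35,327

After 11 years at 9.12%: 12,250 × 2.7166704888 ≈ 33,279.2135.
Then 3 years at 2%: 33,279.2135 × 1.0615201506 ≈ 35,326.5557.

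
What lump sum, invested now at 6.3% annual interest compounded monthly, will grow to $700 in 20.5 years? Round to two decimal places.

Growth factor = (1 + 0.00525)^246 ≈ 3.62596925.
P = 700/3.62596925 ≈ 193.0518.

$193.05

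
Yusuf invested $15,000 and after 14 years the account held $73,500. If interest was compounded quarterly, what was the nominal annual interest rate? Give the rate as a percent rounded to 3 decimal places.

11.514%

(1 + r/4)^56 = 73,500/15,000 = 4.9.
1 + r/4 = 4.9^(1/56) ≈ 1.028786, so r/4 ≈ 0.0287857.
r ≈ 4·0.0287857 = 11.51429%.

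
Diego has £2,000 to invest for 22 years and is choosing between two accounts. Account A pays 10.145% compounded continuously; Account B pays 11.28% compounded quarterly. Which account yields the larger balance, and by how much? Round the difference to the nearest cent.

A: e^(0.10145·22) = e^2.2319 ≈ 9.3175526219, so 2,000 × 9.3175526219 ≈ 18,635.1052.
B: (1 + 0.0282)^88 ≈ 11.556564798, so 2,000 × 11.556564798 ≈ 23,113.1296.
Difference ≈ 4,478.0244 in favor of B.

Account B, by £4,478.02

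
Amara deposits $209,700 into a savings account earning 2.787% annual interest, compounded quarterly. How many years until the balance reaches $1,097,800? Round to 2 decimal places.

59.60 years

We need (1 + 0.0069675)^(4t) = 5.2351, so 4t = ln 5.2351 / ln 1.006968 ≈ 238.4135.
t ≈ 238.4135/4 = 59.6034 years.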